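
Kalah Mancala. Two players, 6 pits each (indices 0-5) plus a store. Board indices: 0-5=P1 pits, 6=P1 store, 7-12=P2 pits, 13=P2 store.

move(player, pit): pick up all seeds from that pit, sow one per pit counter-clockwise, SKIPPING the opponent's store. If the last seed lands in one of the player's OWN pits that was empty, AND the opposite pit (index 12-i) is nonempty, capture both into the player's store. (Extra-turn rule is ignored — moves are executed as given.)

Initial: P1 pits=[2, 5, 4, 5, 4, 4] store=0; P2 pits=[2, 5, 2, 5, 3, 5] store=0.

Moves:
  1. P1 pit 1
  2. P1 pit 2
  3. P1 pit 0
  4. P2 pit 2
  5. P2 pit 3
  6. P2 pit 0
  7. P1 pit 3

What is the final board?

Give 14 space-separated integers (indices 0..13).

Answer: 0 1 0 0 7 7 9 1 7 2 2 5 5 0

Derivation:
Move 1: P1 pit1 -> P1=[2,0,5,6,5,5](1) P2=[2,5,2,5,3,5](0)
Move 2: P1 pit2 -> P1=[2,0,0,7,6,6](2) P2=[3,5,2,5,3,5](0)
Move 3: P1 pit0 -> P1=[0,1,0,7,6,6](8) P2=[3,5,2,0,3,5](0)
Move 4: P2 pit2 -> P1=[0,1,0,7,6,6](8) P2=[3,5,0,1,4,5](0)
Move 5: P2 pit3 -> P1=[0,1,0,7,6,6](8) P2=[3,5,0,0,5,5](0)
Move 6: P2 pit0 -> P1=[0,1,0,7,6,6](8) P2=[0,6,1,1,5,5](0)
Move 7: P1 pit3 -> P1=[0,1,0,0,7,7](9) P2=[1,7,2,2,5,5](0)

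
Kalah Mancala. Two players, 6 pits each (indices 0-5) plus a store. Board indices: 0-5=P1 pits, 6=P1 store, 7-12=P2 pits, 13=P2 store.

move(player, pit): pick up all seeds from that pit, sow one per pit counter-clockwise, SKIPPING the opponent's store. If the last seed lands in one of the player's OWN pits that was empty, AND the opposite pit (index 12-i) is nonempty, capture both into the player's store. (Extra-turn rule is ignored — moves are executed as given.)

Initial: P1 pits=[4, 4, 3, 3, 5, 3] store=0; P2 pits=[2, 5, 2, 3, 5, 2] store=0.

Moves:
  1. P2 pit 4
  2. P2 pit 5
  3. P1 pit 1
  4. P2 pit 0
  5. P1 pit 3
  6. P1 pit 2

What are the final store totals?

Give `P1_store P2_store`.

Move 1: P2 pit4 -> P1=[5,5,4,3,5,3](0) P2=[2,5,2,3,0,3](1)
Move 2: P2 pit5 -> P1=[6,6,4,3,5,3](0) P2=[2,5,2,3,0,0](2)
Move 3: P1 pit1 -> P1=[6,0,5,4,6,4](1) P2=[3,5,2,3,0,0](2)
Move 4: P2 pit0 -> P1=[6,0,5,4,6,4](1) P2=[0,6,3,4,0,0](2)
Move 5: P1 pit3 -> P1=[6,0,5,0,7,5](2) P2=[1,6,3,4,0,0](2)
Move 6: P1 pit2 -> P1=[6,0,0,1,8,6](3) P2=[2,6,3,4,0,0](2)

Answer: 3 2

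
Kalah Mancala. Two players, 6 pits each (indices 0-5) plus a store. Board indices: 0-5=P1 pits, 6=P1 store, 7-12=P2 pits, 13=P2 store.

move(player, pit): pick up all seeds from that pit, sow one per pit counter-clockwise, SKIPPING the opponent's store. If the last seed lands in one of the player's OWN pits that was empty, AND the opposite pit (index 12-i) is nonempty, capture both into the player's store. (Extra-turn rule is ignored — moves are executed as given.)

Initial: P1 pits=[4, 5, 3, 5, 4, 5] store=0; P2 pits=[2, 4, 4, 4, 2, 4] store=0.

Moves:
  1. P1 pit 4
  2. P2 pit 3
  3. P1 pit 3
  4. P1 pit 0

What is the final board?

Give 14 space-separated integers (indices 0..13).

Answer: 0 6 4 1 2 8 2 4 6 4 0 3 5 1

Derivation:
Move 1: P1 pit4 -> P1=[4,5,3,5,0,6](1) P2=[3,5,4,4,2,4](0)
Move 2: P2 pit3 -> P1=[5,5,3,5,0,6](1) P2=[3,5,4,0,3,5](1)
Move 3: P1 pit3 -> P1=[5,5,3,0,1,7](2) P2=[4,6,4,0,3,5](1)
Move 4: P1 pit0 -> P1=[0,6,4,1,2,8](2) P2=[4,6,4,0,3,5](1)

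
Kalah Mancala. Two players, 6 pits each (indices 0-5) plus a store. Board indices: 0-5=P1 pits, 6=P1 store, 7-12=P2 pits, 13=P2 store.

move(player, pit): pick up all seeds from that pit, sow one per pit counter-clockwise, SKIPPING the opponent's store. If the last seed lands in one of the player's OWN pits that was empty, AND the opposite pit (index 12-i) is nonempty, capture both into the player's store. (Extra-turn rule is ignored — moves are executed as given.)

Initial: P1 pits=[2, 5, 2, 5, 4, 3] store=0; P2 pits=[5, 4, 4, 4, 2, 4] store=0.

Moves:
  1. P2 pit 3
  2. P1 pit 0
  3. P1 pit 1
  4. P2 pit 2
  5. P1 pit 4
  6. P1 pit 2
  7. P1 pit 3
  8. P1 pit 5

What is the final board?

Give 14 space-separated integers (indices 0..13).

Answer: 0 0 0 0 2 0 5 9 7 3 3 6 7 2

Derivation:
Move 1: P2 pit3 -> P1=[3,5,2,5,4,3](0) P2=[5,4,4,0,3,5](1)
Move 2: P1 pit0 -> P1=[0,6,3,6,4,3](0) P2=[5,4,4,0,3,5](1)
Move 3: P1 pit1 -> P1=[0,0,4,7,5,4](1) P2=[6,4,4,0,3,5](1)
Move 4: P2 pit2 -> P1=[0,0,4,7,5,4](1) P2=[6,4,0,1,4,6](2)
Move 5: P1 pit4 -> P1=[0,0,4,7,0,5](2) P2=[7,5,1,1,4,6](2)
Move 6: P1 pit2 -> P1=[0,0,0,8,1,6](3) P2=[7,5,1,1,4,6](2)
Move 7: P1 pit3 -> P1=[0,0,0,0,2,7](4) P2=[8,6,2,2,5,6](2)
Move 8: P1 pit5 -> P1=[0,0,0,0,2,0](5) P2=[9,7,3,3,6,7](2)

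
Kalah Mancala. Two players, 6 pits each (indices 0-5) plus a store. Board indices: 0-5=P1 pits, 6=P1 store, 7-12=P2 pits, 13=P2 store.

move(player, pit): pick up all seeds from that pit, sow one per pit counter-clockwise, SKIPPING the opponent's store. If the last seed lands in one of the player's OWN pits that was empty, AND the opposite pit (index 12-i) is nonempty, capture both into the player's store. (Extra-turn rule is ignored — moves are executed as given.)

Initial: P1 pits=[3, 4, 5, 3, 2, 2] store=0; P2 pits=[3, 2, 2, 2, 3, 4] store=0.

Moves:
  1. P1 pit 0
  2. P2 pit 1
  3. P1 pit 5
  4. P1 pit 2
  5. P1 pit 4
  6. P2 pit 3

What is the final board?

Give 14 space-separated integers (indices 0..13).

Move 1: P1 pit0 -> P1=[0,5,6,4,2,2](0) P2=[3,2,2,2,3,4](0)
Move 2: P2 pit1 -> P1=[0,5,6,4,2,2](0) P2=[3,0,3,3,3,4](0)
Move 3: P1 pit5 -> P1=[0,5,6,4,2,0](1) P2=[4,0,3,3,3,4](0)
Move 4: P1 pit2 -> P1=[0,5,0,5,3,1](2) P2=[5,1,3,3,3,4](0)
Move 5: P1 pit4 -> P1=[0,5,0,5,0,2](3) P2=[6,1,3,3,3,4](0)
Move 6: P2 pit3 -> P1=[0,5,0,5,0,2](3) P2=[6,1,3,0,4,5](1)

Answer: 0 5 0 5 0 2 3 6 1 3 0 4 5 1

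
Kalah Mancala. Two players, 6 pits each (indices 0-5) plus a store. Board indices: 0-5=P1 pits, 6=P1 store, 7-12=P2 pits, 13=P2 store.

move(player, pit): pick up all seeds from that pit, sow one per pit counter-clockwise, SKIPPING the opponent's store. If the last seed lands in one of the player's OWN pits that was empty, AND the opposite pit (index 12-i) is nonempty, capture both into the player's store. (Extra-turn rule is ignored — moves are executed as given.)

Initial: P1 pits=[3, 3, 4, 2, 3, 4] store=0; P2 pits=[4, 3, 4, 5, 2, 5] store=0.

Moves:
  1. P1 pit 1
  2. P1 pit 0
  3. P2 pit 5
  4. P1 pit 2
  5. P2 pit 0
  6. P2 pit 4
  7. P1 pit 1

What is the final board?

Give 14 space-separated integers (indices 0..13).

Move 1: P1 pit1 -> P1=[3,0,5,3,4,4](0) P2=[4,3,4,5,2,5](0)
Move 2: P1 pit0 -> P1=[0,1,6,4,4,4](0) P2=[4,3,4,5,2,5](0)
Move 3: P2 pit5 -> P1=[1,2,7,5,4,4](0) P2=[4,3,4,5,2,0](1)
Move 4: P1 pit2 -> P1=[1,2,0,6,5,5](1) P2=[5,4,5,5,2,0](1)
Move 5: P2 pit0 -> P1=[0,2,0,6,5,5](1) P2=[0,5,6,6,3,0](3)
Move 6: P2 pit4 -> P1=[1,2,0,6,5,5](1) P2=[0,5,6,6,0,1](4)
Move 7: P1 pit1 -> P1=[1,0,1,7,5,5](1) P2=[0,5,6,6,0,1](4)

Answer: 1 0 1 7 5 5 1 0 5 6 6 0 1 4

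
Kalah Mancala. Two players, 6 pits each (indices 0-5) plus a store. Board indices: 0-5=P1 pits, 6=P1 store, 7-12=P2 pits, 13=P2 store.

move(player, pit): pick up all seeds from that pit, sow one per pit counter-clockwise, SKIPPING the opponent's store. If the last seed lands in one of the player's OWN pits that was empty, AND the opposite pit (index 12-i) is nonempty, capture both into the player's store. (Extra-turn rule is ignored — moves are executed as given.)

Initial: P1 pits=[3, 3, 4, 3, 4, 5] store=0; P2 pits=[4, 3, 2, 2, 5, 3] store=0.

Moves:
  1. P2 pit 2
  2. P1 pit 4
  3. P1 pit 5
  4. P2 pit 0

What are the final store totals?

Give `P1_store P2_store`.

Answer: 2 1

Derivation:
Move 1: P2 pit2 -> P1=[3,3,4,3,4,5](0) P2=[4,3,0,3,6,3](0)
Move 2: P1 pit4 -> P1=[3,3,4,3,0,6](1) P2=[5,4,0,3,6,3](0)
Move 3: P1 pit5 -> P1=[3,3,4,3,0,0](2) P2=[6,5,1,4,7,3](0)
Move 4: P2 pit0 -> P1=[3,3,4,3,0,0](2) P2=[0,6,2,5,8,4](1)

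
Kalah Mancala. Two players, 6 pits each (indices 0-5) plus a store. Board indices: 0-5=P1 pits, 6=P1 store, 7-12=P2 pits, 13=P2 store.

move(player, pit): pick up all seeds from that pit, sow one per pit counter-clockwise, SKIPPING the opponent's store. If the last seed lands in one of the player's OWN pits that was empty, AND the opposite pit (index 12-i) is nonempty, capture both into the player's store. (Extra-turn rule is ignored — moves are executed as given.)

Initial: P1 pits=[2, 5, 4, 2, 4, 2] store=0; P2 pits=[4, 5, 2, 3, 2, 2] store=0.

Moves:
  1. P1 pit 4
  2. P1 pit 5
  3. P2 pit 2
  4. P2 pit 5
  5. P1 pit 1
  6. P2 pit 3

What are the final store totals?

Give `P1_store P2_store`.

Answer: 3 2

Derivation:
Move 1: P1 pit4 -> P1=[2,5,4,2,0,3](1) P2=[5,6,2,3,2,2](0)
Move 2: P1 pit5 -> P1=[2,5,4,2,0,0](2) P2=[6,7,2,3,2,2](0)
Move 3: P2 pit2 -> P1=[2,5,4,2,0,0](2) P2=[6,7,0,4,3,2](0)
Move 4: P2 pit5 -> P1=[3,5,4,2,0,0](2) P2=[6,7,0,4,3,0](1)
Move 5: P1 pit1 -> P1=[3,0,5,3,1,1](3) P2=[6,7,0,4,3,0](1)
Move 6: P2 pit3 -> P1=[4,0,5,3,1,1](3) P2=[6,7,0,0,4,1](2)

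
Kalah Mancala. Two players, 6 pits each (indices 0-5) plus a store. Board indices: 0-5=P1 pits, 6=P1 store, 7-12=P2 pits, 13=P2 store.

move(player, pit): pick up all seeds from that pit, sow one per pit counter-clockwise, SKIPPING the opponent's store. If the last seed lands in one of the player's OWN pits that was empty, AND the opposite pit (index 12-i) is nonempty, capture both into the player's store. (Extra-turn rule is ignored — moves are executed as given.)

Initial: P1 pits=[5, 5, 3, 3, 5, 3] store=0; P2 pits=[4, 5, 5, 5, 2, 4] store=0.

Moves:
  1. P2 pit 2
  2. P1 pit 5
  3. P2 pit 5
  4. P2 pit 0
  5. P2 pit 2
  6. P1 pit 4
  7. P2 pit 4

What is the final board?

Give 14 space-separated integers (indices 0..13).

Answer: 1 7 4 4 0 1 2 1 8 1 8 0 1 11

Derivation:
Move 1: P2 pit2 -> P1=[6,5,3,3,5,3](0) P2=[4,5,0,6,3,5](1)
Move 2: P1 pit5 -> P1=[6,5,3,3,5,0](1) P2=[5,6,0,6,3,5](1)
Move 3: P2 pit5 -> P1=[7,6,4,4,5,0](1) P2=[5,6,0,6,3,0](2)
Move 4: P2 pit0 -> P1=[0,6,4,4,5,0](1) P2=[0,7,1,7,4,0](10)
Move 5: P2 pit2 -> P1=[0,6,4,4,5,0](1) P2=[0,7,0,8,4,0](10)
Move 6: P1 pit4 -> P1=[0,6,4,4,0,1](2) P2=[1,8,1,8,4,0](10)
Move 7: P2 pit4 -> P1=[1,7,4,4,0,1](2) P2=[1,8,1,8,0,1](11)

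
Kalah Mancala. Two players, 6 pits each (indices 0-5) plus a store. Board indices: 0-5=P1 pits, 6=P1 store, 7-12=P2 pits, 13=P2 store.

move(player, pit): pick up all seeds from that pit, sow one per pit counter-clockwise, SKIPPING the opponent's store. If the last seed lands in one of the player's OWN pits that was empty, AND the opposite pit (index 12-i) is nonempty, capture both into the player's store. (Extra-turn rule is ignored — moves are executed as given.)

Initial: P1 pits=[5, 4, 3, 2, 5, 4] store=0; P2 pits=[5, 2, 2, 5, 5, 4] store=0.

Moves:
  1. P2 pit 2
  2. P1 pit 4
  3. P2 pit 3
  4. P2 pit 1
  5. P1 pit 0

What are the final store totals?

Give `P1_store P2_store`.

Move 1: P2 pit2 -> P1=[5,4,3,2,5,4](0) P2=[5,2,0,6,6,4](0)
Move 2: P1 pit4 -> P1=[5,4,3,2,0,5](1) P2=[6,3,1,6,6,4](0)
Move 3: P2 pit3 -> P1=[6,5,4,2,0,5](1) P2=[6,3,1,0,7,5](1)
Move 4: P2 pit1 -> P1=[6,5,4,2,0,5](1) P2=[6,0,2,1,8,5](1)
Move 5: P1 pit0 -> P1=[0,6,5,3,1,6](2) P2=[6,0,2,1,8,5](1)

Answer: 2 1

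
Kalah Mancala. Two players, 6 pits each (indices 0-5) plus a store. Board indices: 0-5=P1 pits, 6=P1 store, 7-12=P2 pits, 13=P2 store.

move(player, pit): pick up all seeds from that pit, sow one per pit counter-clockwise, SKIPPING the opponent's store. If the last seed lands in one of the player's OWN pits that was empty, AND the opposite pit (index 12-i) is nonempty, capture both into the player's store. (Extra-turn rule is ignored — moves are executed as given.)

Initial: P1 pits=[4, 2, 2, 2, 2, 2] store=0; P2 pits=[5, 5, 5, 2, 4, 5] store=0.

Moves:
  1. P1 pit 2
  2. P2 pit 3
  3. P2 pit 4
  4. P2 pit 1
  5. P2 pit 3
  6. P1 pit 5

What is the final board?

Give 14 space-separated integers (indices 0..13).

Move 1: P1 pit2 -> P1=[4,2,0,3,3,2](0) P2=[5,5,5,2,4,5](0)
Move 2: P2 pit3 -> P1=[4,2,0,3,3,2](0) P2=[5,5,5,0,5,6](0)
Move 3: P2 pit4 -> P1=[5,3,1,3,3,2](0) P2=[5,5,5,0,0,7](1)
Move 4: P2 pit1 -> P1=[5,3,1,3,3,2](0) P2=[5,0,6,1,1,8](2)
Move 5: P2 pit3 -> P1=[5,3,1,3,3,2](0) P2=[5,0,6,0,2,8](2)
Move 6: P1 pit5 -> P1=[5,3,1,3,3,0](1) P2=[6,0,6,0,2,8](2)

Answer: 5 3 1 3 3 0 1 6 0 6 0 2 8 2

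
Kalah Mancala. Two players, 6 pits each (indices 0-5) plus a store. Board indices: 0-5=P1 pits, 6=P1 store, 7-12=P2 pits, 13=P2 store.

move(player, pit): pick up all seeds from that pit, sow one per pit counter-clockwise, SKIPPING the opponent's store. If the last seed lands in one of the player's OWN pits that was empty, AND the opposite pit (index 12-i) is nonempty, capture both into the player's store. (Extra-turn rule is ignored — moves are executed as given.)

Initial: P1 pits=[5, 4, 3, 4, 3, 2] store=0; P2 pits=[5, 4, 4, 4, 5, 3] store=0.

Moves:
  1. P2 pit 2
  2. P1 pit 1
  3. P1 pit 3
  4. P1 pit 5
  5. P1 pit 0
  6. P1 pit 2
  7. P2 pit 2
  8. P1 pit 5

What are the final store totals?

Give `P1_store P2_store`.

Answer: 12 1

Derivation:
Move 1: P2 pit2 -> P1=[5,4,3,4,3,2](0) P2=[5,4,0,5,6,4](1)
Move 2: P1 pit1 -> P1=[5,0,4,5,4,3](0) P2=[5,4,0,5,6,4](1)
Move 3: P1 pit3 -> P1=[5,0,4,0,5,4](1) P2=[6,5,0,5,6,4](1)
Move 4: P1 pit5 -> P1=[5,0,4,0,5,0](2) P2=[7,6,1,5,6,4](1)
Move 5: P1 pit0 -> P1=[0,1,5,1,6,0](10) P2=[0,6,1,5,6,4](1)
Move 6: P1 pit2 -> P1=[0,1,0,2,7,1](11) P2=[1,6,1,5,6,4](1)
Move 7: P2 pit2 -> P1=[0,1,0,2,7,1](11) P2=[1,6,0,6,6,4](1)
Move 8: P1 pit5 -> P1=[0,1,0,2,7,0](12) P2=[1,6,0,6,6,4](1)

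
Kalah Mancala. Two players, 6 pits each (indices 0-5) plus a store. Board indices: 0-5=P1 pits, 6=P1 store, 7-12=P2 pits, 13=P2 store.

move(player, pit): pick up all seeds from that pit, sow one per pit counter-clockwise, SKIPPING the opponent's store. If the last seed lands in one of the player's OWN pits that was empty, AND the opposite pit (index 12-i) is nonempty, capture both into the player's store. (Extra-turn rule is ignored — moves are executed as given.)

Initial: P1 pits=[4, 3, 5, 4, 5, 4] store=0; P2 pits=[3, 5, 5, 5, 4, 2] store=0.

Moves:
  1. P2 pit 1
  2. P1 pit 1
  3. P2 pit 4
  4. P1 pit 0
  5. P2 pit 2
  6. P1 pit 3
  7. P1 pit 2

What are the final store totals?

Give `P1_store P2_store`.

Answer: 2 3

Derivation:
Move 1: P2 pit1 -> P1=[4,3,5,4,5,4](0) P2=[3,0,6,6,5,3](1)
Move 2: P1 pit1 -> P1=[4,0,6,5,6,4](0) P2=[3,0,6,6,5,3](1)
Move 3: P2 pit4 -> P1=[5,1,7,5,6,4](0) P2=[3,0,6,6,0,4](2)
Move 4: P1 pit0 -> P1=[0,2,8,6,7,5](0) P2=[3,0,6,6,0,4](2)
Move 5: P2 pit2 -> P1=[1,3,8,6,7,5](0) P2=[3,0,0,7,1,5](3)
Move 6: P1 pit3 -> P1=[1,3,8,0,8,6](1) P2=[4,1,1,7,1,5](3)
Move 7: P1 pit2 -> P1=[1,3,0,1,9,7](2) P2=[5,2,2,8,1,5](3)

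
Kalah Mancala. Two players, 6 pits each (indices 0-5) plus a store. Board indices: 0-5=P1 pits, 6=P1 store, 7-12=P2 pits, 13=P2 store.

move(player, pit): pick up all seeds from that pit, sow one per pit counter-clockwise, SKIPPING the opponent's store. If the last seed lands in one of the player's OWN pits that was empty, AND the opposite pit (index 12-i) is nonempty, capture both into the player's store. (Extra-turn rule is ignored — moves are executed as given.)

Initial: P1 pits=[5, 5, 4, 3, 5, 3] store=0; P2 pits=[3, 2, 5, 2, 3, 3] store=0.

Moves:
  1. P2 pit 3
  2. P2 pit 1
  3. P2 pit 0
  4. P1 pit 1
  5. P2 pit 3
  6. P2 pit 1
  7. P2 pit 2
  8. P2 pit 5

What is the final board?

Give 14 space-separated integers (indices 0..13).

Move 1: P2 pit3 -> P1=[5,5,4,3,5,3](0) P2=[3,2,5,0,4,4](0)
Move 2: P2 pit1 -> P1=[5,5,0,3,5,3](0) P2=[3,0,6,0,4,4](5)
Move 3: P2 pit0 -> P1=[5,5,0,3,5,3](0) P2=[0,1,7,1,4,4](5)
Move 4: P1 pit1 -> P1=[5,0,1,4,6,4](1) P2=[0,1,7,1,4,4](5)
Move 5: P2 pit3 -> P1=[5,0,1,4,6,4](1) P2=[0,1,7,0,5,4](5)
Move 6: P2 pit1 -> P1=[5,0,1,4,6,4](1) P2=[0,0,8,0,5,4](5)
Move 7: P2 pit2 -> P1=[6,1,2,5,6,4](1) P2=[0,0,0,1,6,5](6)
Move 8: P2 pit5 -> P1=[7,2,3,6,6,4](1) P2=[0,0,0,1,6,0](7)

Answer: 7 2 3 6 6 4 1 0 0 0 1 6 0 7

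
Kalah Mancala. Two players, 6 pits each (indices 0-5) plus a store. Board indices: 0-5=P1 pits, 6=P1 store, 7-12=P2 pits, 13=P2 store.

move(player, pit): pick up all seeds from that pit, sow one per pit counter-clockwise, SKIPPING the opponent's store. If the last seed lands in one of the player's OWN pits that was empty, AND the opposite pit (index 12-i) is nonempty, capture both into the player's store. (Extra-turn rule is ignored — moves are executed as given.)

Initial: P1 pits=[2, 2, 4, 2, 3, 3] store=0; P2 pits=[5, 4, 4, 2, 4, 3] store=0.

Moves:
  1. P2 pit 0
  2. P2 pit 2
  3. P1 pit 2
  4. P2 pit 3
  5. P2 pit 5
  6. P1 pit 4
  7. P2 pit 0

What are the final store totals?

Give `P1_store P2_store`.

Move 1: P2 pit0 -> P1=[2,2,4,2,3,3](0) P2=[0,5,5,3,5,4](0)
Move 2: P2 pit2 -> P1=[3,2,4,2,3,3](0) P2=[0,5,0,4,6,5](1)
Move 3: P1 pit2 -> P1=[3,2,0,3,4,4](1) P2=[0,5,0,4,6,5](1)
Move 4: P2 pit3 -> P1=[4,2,0,3,4,4](1) P2=[0,5,0,0,7,6](2)
Move 5: P2 pit5 -> P1=[5,3,1,4,5,4](1) P2=[0,5,0,0,7,0](3)
Move 6: P1 pit4 -> P1=[5,3,1,4,0,5](2) P2=[1,6,1,0,7,0](3)
Move 7: P2 pit0 -> P1=[5,3,1,4,0,5](2) P2=[0,7,1,0,7,0](3)

Answer: 2 3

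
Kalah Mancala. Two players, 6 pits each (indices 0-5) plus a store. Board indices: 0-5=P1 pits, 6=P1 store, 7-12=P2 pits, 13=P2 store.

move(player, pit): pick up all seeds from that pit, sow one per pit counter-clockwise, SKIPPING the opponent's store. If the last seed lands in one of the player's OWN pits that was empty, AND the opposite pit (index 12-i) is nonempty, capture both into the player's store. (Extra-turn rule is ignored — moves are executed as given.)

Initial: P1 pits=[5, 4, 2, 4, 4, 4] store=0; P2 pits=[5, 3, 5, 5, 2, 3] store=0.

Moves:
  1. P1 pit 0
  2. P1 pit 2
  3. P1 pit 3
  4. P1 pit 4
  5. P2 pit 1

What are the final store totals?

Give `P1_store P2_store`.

Answer: 2 1

Derivation:
Move 1: P1 pit0 -> P1=[0,5,3,5,5,5](0) P2=[5,3,5,5,2,3](0)
Move 2: P1 pit2 -> P1=[0,5,0,6,6,6](0) P2=[5,3,5,5,2,3](0)
Move 3: P1 pit3 -> P1=[0,5,0,0,7,7](1) P2=[6,4,6,5,2,3](0)
Move 4: P1 pit4 -> P1=[0,5,0,0,0,8](2) P2=[7,5,7,6,3,3](0)
Move 5: P2 pit1 -> P1=[0,5,0,0,0,8](2) P2=[7,0,8,7,4,4](1)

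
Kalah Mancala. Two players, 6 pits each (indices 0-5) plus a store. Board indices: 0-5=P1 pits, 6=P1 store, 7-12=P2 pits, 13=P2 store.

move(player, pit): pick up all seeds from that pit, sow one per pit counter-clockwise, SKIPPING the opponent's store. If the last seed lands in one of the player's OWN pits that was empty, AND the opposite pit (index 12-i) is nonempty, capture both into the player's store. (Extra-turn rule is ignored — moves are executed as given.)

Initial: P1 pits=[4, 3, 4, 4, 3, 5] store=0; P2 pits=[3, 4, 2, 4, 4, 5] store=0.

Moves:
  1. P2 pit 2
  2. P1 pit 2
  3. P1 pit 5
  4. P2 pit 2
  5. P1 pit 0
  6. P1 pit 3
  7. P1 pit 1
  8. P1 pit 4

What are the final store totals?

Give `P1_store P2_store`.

Move 1: P2 pit2 -> P1=[4,3,4,4,3,5](0) P2=[3,4,0,5,5,5](0)
Move 2: P1 pit2 -> P1=[4,3,0,5,4,6](1) P2=[3,4,0,5,5,5](0)
Move 3: P1 pit5 -> P1=[4,3,0,5,4,0](2) P2=[4,5,1,6,6,5](0)
Move 4: P2 pit2 -> P1=[4,3,0,5,4,0](2) P2=[4,5,0,7,6,5](0)
Move 5: P1 pit0 -> P1=[0,4,1,6,5,0](2) P2=[4,5,0,7,6,5](0)
Move 6: P1 pit3 -> P1=[0,4,1,0,6,1](3) P2=[5,6,1,7,6,5](0)
Move 7: P1 pit1 -> P1=[0,0,2,1,7,2](3) P2=[5,6,1,7,6,5](0)
Move 8: P1 pit4 -> P1=[0,0,2,1,0,3](4) P2=[6,7,2,8,7,5](0)

Answer: 4 0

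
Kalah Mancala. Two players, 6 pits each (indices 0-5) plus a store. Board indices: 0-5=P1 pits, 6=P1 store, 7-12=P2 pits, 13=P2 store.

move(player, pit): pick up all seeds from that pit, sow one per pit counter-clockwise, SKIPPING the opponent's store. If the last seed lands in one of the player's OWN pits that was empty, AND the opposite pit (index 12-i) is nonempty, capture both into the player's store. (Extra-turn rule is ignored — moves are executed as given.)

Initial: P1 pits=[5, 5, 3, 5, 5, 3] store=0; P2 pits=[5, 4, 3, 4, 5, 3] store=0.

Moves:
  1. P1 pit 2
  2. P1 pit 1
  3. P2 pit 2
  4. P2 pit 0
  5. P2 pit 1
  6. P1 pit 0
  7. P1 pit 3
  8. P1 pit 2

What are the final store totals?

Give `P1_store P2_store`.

Move 1: P1 pit2 -> P1=[5,5,0,6,6,4](0) P2=[5,4,3,4,5,3](0)
Move 2: P1 pit1 -> P1=[5,0,1,7,7,5](1) P2=[5,4,3,4,5,3](0)
Move 3: P2 pit2 -> P1=[5,0,1,7,7,5](1) P2=[5,4,0,5,6,4](0)
Move 4: P2 pit0 -> P1=[5,0,1,7,7,5](1) P2=[0,5,1,6,7,5](0)
Move 5: P2 pit1 -> P1=[5,0,1,7,7,5](1) P2=[0,0,2,7,8,6](1)
Move 6: P1 pit0 -> P1=[0,1,2,8,8,6](1) P2=[0,0,2,7,8,6](1)
Move 7: P1 pit3 -> P1=[0,1,2,0,9,7](2) P2=[1,1,3,8,9,6](1)
Move 8: P1 pit2 -> P1=[0,1,0,1,10,7](2) P2=[1,1,3,8,9,6](1)

Answer: 2 1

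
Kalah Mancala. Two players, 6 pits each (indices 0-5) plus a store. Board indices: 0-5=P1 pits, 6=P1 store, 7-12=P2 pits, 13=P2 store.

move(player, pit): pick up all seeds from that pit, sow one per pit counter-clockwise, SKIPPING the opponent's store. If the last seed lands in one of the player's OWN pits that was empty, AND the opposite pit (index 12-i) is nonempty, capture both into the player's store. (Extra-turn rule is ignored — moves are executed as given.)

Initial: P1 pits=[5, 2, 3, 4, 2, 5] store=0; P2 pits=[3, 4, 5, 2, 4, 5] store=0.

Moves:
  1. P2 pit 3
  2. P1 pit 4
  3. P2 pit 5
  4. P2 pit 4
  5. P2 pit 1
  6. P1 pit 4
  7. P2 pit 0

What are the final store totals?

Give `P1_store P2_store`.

Move 1: P2 pit3 -> P1=[5,2,3,4,2,5](0) P2=[3,4,5,0,5,6](0)
Move 2: P1 pit4 -> P1=[5,2,3,4,0,6](1) P2=[3,4,5,0,5,6](0)
Move 3: P2 pit5 -> P1=[6,3,4,5,1,6](1) P2=[3,4,5,0,5,0](1)
Move 4: P2 pit4 -> P1=[7,4,5,5,1,6](1) P2=[3,4,5,0,0,1](2)
Move 5: P2 pit1 -> P1=[7,4,5,5,1,6](1) P2=[3,0,6,1,1,2](2)
Move 6: P1 pit4 -> P1=[7,4,5,5,0,7](1) P2=[3,0,6,1,1,2](2)
Move 7: P2 pit0 -> P1=[7,4,5,5,0,7](1) P2=[0,1,7,2,1,2](2)

Answer: 1 2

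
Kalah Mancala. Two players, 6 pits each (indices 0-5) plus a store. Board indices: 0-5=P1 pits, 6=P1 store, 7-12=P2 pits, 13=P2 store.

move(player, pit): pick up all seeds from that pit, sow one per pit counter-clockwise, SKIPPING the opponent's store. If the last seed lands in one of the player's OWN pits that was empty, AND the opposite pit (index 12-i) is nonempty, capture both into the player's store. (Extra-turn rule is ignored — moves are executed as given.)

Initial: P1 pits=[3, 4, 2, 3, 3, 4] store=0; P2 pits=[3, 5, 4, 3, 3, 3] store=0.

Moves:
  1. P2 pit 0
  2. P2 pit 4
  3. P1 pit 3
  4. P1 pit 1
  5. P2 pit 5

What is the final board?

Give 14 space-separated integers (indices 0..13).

Move 1: P2 pit0 -> P1=[3,4,2,3,3,4](0) P2=[0,6,5,4,3,3](0)
Move 2: P2 pit4 -> P1=[4,4,2,3,3,4](0) P2=[0,6,5,4,0,4](1)
Move 3: P1 pit3 -> P1=[4,4,2,0,4,5](1) P2=[0,6,5,4,0,4](1)
Move 4: P1 pit1 -> P1=[4,0,3,1,5,6](1) P2=[0,6,5,4,0,4](1)
Move 5: P2 pit5 -> P1=[5,1,4,1,5,6](1) P2=[0,6,5,4,0,0](2)

Answer: 5 1 4 1 5 6 1 0 6 5 4 0 0 2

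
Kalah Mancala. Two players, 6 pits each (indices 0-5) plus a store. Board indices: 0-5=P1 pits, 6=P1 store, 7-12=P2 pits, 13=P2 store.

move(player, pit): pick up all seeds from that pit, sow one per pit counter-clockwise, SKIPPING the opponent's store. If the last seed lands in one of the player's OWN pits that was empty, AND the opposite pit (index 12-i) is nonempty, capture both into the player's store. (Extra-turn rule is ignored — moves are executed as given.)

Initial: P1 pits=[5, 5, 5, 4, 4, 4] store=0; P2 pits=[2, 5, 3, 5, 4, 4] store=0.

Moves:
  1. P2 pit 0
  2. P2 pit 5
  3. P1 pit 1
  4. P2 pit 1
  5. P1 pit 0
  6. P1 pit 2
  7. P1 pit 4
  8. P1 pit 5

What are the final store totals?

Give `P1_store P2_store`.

Move 1: P2 pit0 -> P1=[5,5,5,4,4,4](0) P2=[0,6,4,5,4,4](0)
Move 2: P2 pit5 -> P1=[6,6,6,4,4,4](0) P2=[0,6,4,5,4,0](1)
Move 3: P1 pit1 -> P1=[6,0,7,5,5,5](1) P2=[1,6,4,5,4,0](1)
Move 4: P2 pit1 -> P1=[7,0,7,5,5,5](1) P2=[1,0,5,6,5,1](2)
Move 5: P1 pit0 -> P1=[0,1,8,6,6,6](2) P2=[2,0,5,6,5,1](2)
Move 6: P1 pit2 -> P1=[0,1,0,7,7,7](3) P2=[3,1,6,7,5,1](2)
Move 7: P1 pit4 -> P1=[0,1,0,7,0,8](4) P2=[4,2,7,8,6,1](2)
Move 8: P1 pit5 -> P1=[0,1,0,7,0,0](8) P2=[5,3,8,9,7,0](2)

Answer: 8 2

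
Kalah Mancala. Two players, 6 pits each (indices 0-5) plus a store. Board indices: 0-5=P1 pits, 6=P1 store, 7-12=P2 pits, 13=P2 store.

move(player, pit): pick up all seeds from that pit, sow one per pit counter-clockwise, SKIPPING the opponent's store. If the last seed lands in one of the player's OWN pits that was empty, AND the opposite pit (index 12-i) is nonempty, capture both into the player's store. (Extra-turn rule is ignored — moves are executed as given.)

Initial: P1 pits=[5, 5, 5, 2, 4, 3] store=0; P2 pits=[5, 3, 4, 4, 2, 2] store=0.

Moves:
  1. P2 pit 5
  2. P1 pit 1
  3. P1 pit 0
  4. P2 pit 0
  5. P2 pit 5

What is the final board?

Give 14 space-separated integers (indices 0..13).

Answer: 0 1 7 4 6 5 2 0 4 5 5 3 0 2

Derivation:
Move 1: P2 pit5 -> P1=[6,5,5,2,4,3](0) P2=[5,3,4,4,2,0](1)
Move 2: P1 pit1 -> P1=[6,0,6,3,5,4](1) P2=[5,3,4,4,2,0](1)
Move 3: P1 pit0 -> P1=[0,1,7,4,6,5](2) P2=[5,3,4,4,2,0](1)
Move 4: P2 pit0 -> P1=[0,1,7,4,6,5](2) P2=[0,4,5,5,3,1](1)
Move 5: P2 pit5 -> P1=[0,1,7,4,6,5](2) P2=[0,4,5,5,3,0](2)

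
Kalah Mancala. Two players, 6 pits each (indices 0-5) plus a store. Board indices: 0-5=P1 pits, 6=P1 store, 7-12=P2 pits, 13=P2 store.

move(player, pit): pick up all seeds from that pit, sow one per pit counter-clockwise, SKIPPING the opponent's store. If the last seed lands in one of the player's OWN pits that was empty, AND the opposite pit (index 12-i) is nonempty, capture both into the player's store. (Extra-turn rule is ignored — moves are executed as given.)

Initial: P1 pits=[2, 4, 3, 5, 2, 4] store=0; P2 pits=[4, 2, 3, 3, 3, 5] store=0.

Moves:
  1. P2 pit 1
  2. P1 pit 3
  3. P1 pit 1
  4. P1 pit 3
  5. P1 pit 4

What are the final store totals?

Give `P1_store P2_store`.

Move 1: P2 pit1 -> P1=[2,4,3,5,2,4](0) P2=[4,0,4,4,3,5](0)
Move 2: P1 pit3 -> P1=[2,4,3,0,3,5](1) P2=[5,1,4,4,3,5](0)
Move 3: P1 pit1 -> P1=[2,0,4,1,4,6](1) P2=[5,1,4,4,3,5](0)
Move 4: P1 pit3 -> P1=[2,0,4,0,5,6](1) P2=[5,1,4,4,3,5](0)
Move 5: P1 pit4 -> P1=[2,0,4,0,0,7](2) P2=[6,2,5,4,3,5](0)

Answer: 2 0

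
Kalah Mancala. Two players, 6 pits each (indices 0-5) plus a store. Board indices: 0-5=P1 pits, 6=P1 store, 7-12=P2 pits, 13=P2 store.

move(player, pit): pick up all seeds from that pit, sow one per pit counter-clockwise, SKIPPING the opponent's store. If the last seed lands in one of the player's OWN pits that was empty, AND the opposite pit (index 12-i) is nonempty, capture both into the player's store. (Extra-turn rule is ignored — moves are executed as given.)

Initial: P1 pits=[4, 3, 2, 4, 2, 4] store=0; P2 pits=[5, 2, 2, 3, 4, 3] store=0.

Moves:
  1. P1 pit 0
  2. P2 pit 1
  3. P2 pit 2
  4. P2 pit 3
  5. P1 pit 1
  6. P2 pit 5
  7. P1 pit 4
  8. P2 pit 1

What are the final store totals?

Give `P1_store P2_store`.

Answer: 2 10

Derivation:
Move 1: P1 pit0 -> P1=[0,4,3,5,3,4](0) P2=[5,2,2,3,4,3](0)
Move 2: P2 pit1 -> P1=[0,4,3,5,3,4](0) P2=[5,0,3,4,4,3](0)
Move 3: P2 pit2 -> P1=[0,4,3,5,3,4](0) P2=[5,0,0,5,5,4](0)
Move 4: P2 pit3 -> P1=[1,5,3,5,3,4](0) P2=[5,0,0,0,6,5](1)
Move 5: P1 pit1 -> P1=[1,0,4,6,4,5](1) P2=[5,0,0,0,6,5](1)
Move 6: P2 pit5 -> P1=[2,1,5,7,4,5](1) P2=[5,0,0,0,6,0](2)
Move 7: P1 pit4 -> P1=[2,1,5,7,0,6](2) P2=[6,1,0,0,6,0](2)
Move 8: P2 pit1 -> P1=[2,1,5,0,0,6](2) P2=[6,0,0,0,6,0](10)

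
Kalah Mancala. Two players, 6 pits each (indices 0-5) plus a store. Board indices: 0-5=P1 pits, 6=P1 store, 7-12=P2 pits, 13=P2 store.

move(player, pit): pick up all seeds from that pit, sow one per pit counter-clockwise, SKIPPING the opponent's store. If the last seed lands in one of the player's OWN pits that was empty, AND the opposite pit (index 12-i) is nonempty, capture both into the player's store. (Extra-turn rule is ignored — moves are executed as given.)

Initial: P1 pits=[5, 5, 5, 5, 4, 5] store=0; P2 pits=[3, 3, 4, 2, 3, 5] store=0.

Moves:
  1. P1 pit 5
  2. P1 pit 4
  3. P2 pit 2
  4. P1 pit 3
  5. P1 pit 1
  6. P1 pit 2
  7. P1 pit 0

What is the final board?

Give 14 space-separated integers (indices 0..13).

Answer: 0 1 1 3 4 5 6 7 7 0 4 4 6 1

Derivation:
Move 1: P1 pit5 -> P1=[5,5,5,5,4,0](1) P2=[4,4,5,3,3,5](0)
Move 2: P1 pit4 -> P1=[5,5,5,5,0,1](2) P2=[5,5,5,3,3,5](0)
Move 3: P2 pit2 -> P1=[6,5,5,5,0,1](2) P2=[5,5,0,4,4,6](1)
Move 4: P1 pit3 -> P1=[6,5,5,0,1,2](3) P2=[6,6,0,4,4,6](1)
Move 5: P1 pit1 -> P1=[6,0,6,1,2,3](4) P2=[6,6,0,4,4,6](1)
Move 6: P1 pit2 -> P1=[6,0,0,2,3,4](5) P2=[7,7,0,4,4,6](1)
Move 7: P1 pit0 -> P1=[0,1,1,3,4,5](6) P2=[7,7,0,4,4,6](1)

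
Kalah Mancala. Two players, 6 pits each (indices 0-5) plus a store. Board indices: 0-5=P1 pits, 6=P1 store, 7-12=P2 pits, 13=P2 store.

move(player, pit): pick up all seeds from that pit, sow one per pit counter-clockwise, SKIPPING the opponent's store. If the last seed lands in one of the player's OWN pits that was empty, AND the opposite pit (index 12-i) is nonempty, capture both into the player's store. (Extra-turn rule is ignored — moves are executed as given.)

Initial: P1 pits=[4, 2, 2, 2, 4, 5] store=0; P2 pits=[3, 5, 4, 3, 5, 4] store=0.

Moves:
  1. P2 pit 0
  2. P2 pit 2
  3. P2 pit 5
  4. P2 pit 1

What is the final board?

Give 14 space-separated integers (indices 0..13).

Answer: 7 3 3 3 4 5 0 0 0 1 6 7 1 3

Derivation:
Move 1: P2 pit0 -> P1=[4,2,2,2,4,5](0) P2=[0,6,5,4,5,4](0)
Move 2: P2 pit2 -> P1=[5,2,2,2,4,5](0) P2=[0,6,0,5,6,5](1)
Move 3: P2 pit5 -> P1=[6,3,3,3,4,5](0) P2=[0,6,0,5,6,0](2)
Move 4: P2 pit1 -> P1=[7,3,3,3,4,5](0) P2=[0,0,1,6,7,1](3)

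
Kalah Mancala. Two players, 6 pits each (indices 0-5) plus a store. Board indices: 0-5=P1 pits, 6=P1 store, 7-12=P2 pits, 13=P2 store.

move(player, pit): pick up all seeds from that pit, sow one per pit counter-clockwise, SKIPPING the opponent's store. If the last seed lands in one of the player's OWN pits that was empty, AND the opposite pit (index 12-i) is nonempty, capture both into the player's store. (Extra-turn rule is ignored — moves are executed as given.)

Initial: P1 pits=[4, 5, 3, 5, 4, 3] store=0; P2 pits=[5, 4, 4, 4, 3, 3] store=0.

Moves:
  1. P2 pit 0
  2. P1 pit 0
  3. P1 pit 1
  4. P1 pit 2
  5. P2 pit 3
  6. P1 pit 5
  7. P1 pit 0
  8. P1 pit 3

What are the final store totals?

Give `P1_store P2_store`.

Move 1: P2 pit0 -> P1=[4,5,3,5,4,3](0) P2=[0,5,5,5,4,4](0)
Move 2: P1 pit0 -> P1=[0,6,4,6,5,3](0) P2=[0,5,5,5,4,4](0)
Move 3: P1 pit1 -> P1=[0,0,5,7,6,4](1) P2=[1,5,5,5,4,4](0)
Move 4: P1 pit2 -> P1=[0,0,0,8,7,5](2) P2=[2,5,5,5,4,4](0)
Move 5: P2 pit3 -> P1=[1,1,0,8,7,5](2) P2=[2,5,5,0,5,5](1)
Move 6: P1 pit5 -> P1=[1,1,0,8,7,0](3) P2=[3,6,6,1,5,5](1)
Move 7: P1 pit0 -> P1=[0,2,0,8,7,0](3) P2=[3,6,6,1,5,5](1)
Move 8: P1 pit3 -> P1=[0,2,0,0,8,1](4) P2=[4,7,7,2,6,5](1)

Answer: 4 1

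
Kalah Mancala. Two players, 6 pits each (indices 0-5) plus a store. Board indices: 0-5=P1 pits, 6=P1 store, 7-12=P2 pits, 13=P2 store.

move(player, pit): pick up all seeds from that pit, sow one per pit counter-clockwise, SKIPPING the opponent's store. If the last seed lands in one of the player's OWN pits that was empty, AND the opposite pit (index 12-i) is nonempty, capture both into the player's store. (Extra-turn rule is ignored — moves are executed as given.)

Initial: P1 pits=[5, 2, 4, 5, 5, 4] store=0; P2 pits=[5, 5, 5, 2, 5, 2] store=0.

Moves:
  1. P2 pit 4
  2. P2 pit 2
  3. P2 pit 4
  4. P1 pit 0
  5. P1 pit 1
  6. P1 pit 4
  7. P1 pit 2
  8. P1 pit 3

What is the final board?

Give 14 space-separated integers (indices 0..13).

Move 1: P2 pit4 -> P1=[6,3,5,5,5,4](0) P2=[5,5,5,2,0,3](1)
Move 2: P2 pit2 -> P1=[7,3,5,5,5,4](0) P2=[5,5,0,3,1,4](2)
Move 3: P2 pit4 -> P1=[7,3,5,5,5,4](0) P2=[5,5,0,3,0,5](2)
Move 4: P1 pit0 -> P1=[0,4,6,6,6,5](1) P2=[6,5,0,3,0,5](2)
Move 5: P1 pit1 -> P1=[0,0,7,7,7,6](1) P2=[6,5,0,3,0,5](2)
Move 6: P1 pit4 -> P1=[0,0,7,7,0,7](2) P2=[7,6,1,4,1,5](2)
Move 7: P1 pit2 -> P1=[0,0,0,8,1,8](3) P2=[8,7,2,4,1,5](2)
Move 8: P1 pit3 -> P1=[0,0,0,0,2,9](4) P2=[9,8,3,5,2,5](2)

Answer: 0 0 0 0 2 9 4 9 8 3 5 2 5 2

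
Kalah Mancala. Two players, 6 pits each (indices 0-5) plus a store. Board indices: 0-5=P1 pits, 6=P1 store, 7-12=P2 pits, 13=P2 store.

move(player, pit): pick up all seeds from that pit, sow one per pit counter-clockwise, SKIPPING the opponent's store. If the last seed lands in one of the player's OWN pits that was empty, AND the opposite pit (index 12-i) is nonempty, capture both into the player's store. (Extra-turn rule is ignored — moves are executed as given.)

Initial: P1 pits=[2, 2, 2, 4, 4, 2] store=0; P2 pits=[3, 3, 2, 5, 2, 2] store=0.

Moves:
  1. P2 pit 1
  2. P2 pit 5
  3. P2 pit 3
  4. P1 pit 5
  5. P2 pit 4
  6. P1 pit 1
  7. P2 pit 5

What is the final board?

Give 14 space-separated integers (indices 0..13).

Move 1: P2 pit1 -> P1=[2,2,2,4,4,2](0) P2=[3,0,3,6,3,2](0)
Move 2: P2 pit5 -> P1=[3,2,2,4,4,2](0) P2=[3,0,3,6,3,0](1)
Move 3: P2 pit3 -> P1=[4,3,3,4,4,2](0) P2=[3,0,3,0,4,1](2)
Move 4: P1 pit5 -> P1=[4,3,3,4,4,0](1) P2=[4,0,3,0,4,1](2)
Move 5: P2 pit4 -> P1=[5,4,3,4,4,0](1) P2=[4,0,3,0,0,2](3)
Move 6: P1 pit1 -> P1=[5,0,4,5,5,0](6) P2=[0,0,3,0,0,2](3)
Move 7: P2 pit5 -> P1=[6,0,4,5,5,0](6) P2=[0,0,3,0,0,0](4)

Answer: 6 0 4 5 5 0 6 0 0 3 0 0 0 4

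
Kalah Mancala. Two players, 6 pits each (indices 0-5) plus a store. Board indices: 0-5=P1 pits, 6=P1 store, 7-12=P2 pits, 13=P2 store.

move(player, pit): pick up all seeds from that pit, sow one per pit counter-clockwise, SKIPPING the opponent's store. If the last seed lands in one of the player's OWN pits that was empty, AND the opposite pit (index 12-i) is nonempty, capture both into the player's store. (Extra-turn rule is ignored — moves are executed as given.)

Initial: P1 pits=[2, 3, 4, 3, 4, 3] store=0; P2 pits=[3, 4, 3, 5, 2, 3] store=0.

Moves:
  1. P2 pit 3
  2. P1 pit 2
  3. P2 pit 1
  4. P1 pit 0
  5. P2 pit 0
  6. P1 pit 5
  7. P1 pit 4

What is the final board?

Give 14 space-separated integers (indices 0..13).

Move 1: P2 pit3 -> P1=[3,4,4,3,4,3](0) P2=[3,4,3,0,3,4](1)
Move 2: P1 pit2 -> P1=[3,4,0,4,5,4](1) P2=[3,4,3,0,3,4](1)
Move 3: P2 pit1 -> P1=[3,4,0,4,5,4](1) P2=[3,0,4,1,4,5](1)
Move 4: P1 pit0 -> P1=[0,5,1,5,5,4](1) P2=[3,0,4,1,4,5](1)
Move 5: P2 pit0 -> P1=[0,5,1,5,5,4](1) P2=[0,1,5,2,4,5](1)
Move 6: P1 pit5 -> P1=[0,5,1,5,5,0](2) P2=[1,2,6,2,4,5](1)
Move 7: P1 pit4 -> P1=[0,5,1,5,0,1](3) P2=[2,3,7,2,4,5](1)

Answer: 0 5 1 5 0 1 3 2 3 7 2 4 5 1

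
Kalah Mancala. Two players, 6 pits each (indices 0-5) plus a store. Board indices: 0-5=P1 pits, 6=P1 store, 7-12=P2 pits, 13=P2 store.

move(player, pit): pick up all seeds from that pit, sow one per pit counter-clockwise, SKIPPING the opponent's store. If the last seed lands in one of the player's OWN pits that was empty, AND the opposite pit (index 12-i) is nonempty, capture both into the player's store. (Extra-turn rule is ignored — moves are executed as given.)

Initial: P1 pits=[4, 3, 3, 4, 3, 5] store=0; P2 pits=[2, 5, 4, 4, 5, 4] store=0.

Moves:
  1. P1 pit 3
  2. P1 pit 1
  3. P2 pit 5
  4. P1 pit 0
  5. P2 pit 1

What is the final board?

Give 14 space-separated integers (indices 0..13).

Answer: 0 2 6 2 6 7 1 3 0 5 5 6 1 2

Derivation:
Move 1: P1 pit3 -> P1=[4,3,3,0,4,6](1) P2=[3,5,4,4,5,4](0)
Move 2: P1 pit1 -> P1=[4,0,4,1,5,6](1) P2=[3,5,4,4,5,4](0)
Move 3: P2 pit5 -> P1=[5,1,5,1,5,6](1) P2=[3,5,4,4,5,0](1)
Move 4: P1 pit0 -> P1=[0,2,6,2,6,7](1) P2=[3,5,4,4,5,0](1)
Move 5: P2 pit1 -> P1=[0,2,6,2,6,7](1) P2=[3,0,5,5,6,1](2)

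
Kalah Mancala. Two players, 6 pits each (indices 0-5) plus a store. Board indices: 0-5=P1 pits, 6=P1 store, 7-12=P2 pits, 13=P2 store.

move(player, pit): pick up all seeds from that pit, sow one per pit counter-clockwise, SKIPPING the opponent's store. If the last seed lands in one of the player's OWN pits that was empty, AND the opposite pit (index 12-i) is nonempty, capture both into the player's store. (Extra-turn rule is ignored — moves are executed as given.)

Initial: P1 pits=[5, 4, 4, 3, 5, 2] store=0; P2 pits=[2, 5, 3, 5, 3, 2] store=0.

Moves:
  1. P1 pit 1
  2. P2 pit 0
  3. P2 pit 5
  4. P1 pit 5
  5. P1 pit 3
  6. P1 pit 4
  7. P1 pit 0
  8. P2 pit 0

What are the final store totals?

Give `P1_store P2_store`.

Answer: 4 1

Derivation:
Move 1: P1 pit1 -> P1=[5,0,5,4,6,3](0) P2=[2,5,3,5,3,2](0)
Move 2: P2 pit0 -> P1=[5,0,5,4,6,3](0) P2=[0,6,4,5,3,2](0)
Move 3: P2 pit5 -> P1=[6,0,5,4,6,3](0) P2=[0,6,4,5,3,0](1)
Move 4: P1 pit5 -> P1=[6,0,5,4,6,0](1) P2=[1,7,4,5,3,0](1)
Move 5: P1 pit3 -> P1=[6,0,5,0,7,1](2) P2=[2,7,4,5,3,0](1)
Move 6: P1 pit4 -> P1=[6,0,5,0,0,2](3) P2=[3,8,5,6,4,0](1)
Move 7: P1 pit0 -> P1=[0,1,6,1,1,3](4) P2=[3,8,5,6,4,0](1)
Move 8: P2 pit0 -> P1=[0,1,6,1,1,3](4) P2=[0,9,6,7,4,0](1)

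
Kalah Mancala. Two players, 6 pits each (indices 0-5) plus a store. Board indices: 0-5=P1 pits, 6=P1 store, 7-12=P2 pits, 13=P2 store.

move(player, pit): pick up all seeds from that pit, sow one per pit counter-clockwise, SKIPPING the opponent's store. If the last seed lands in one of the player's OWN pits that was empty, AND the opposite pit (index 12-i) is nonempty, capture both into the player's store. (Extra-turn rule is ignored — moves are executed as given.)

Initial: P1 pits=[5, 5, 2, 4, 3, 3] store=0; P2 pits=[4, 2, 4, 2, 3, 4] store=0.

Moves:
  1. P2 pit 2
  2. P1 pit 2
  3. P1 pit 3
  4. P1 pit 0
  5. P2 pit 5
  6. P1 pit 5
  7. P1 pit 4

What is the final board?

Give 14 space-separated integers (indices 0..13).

Move 1: P2 pit2 -> P1=[5,5,2,4,3,3](0) P2=[4,2,0,3,4,5](1)
Move 2: P1 pit2 -> P1=[5,5,0,5,4,3](0) P2=[4,2,0,3,4,5](1)
Move 3: P1 pit3 -> P1=[5,5,0,0,5,4](1) P2=[5,3,0,3,4,5](1)
Move 4: P1 pit0 -> P1=[0,6,1,1,6,5](1) P2=[5,3,0,3,4,5](1)
Move 5: P2 pit5 -> P1=[1,7,2,2,6,5](1) P2=[5,3,0,3,4,0](2)
Move 6: P1 pit5 -> P1=[1,7,2,2,6,0](2) P2=[6,4,1,4,4,0](2)
Move 7: P1 pit4 -> P1=[1,7,2,2,0,1](3) P2=[7,5,2,5,4,0](2)

Answer: 1 7 2 2 0 1 3 7 5 2 5 4 0 2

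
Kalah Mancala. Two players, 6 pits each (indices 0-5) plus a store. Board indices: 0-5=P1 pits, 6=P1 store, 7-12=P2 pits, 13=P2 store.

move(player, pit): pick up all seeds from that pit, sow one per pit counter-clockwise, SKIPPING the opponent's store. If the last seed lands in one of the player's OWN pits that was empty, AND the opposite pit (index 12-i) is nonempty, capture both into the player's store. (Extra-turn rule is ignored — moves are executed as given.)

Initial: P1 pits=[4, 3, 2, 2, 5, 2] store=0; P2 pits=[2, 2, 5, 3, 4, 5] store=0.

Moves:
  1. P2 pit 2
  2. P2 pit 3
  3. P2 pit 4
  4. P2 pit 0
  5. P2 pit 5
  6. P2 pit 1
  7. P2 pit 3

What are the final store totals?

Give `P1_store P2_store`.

Move 1: P2 pit2 -> P1=[5,3,2,2,5,2](0) P2=[2,2,0,4,5,6](1)
Move 2: P2 pit3 -> P1=[6,3,2,2,5,2](0) P2=[2,2,0,0,6,7](2)
Move 3: P2 pit4 -> P1=[7,4,3,3,5,2](0) P2=[2,2,0,0,0,8](3)
Move 4: P2 pit0 -> P1=[7,4,3,0,5,2](0) P2=[0,3,0,0,0,8](7)
Move 5: P2 pit5 -> P1=[8,5,4,1,6,0](0) P2=[0,3,0,0,0,0](12)
Move 6: P2 pit1 -> P1=[8,0,4,1,6,0](0) P2=[0,0,1,1,0,0](18)
Move 7: P2 pit3 -> P1=[8,0,4,1,6,0](0) P2=[0,0,1,0,1,0](18)

Answer: 0 18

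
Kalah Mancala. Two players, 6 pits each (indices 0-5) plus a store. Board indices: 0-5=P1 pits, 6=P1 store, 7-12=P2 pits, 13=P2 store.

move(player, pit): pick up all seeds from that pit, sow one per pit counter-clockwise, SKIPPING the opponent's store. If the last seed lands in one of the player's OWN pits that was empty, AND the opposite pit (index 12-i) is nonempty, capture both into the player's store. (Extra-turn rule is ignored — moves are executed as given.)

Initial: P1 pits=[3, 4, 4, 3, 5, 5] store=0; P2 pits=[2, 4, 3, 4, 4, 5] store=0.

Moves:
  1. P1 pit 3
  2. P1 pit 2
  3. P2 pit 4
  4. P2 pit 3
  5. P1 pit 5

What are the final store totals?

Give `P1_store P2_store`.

Answer: 3 2

Derivation:
Move 1: P1 pit3 -> P1=[3,4,4,0,6,6](1) P2=[2,4,3,4,4,5](0)
Move 2: P1 pit2 -> P1=[3,4,0,1,7,7](2) P2=[2,4,3,4,4,5](0)
Move 3: P2 pit4 -> P1=[4,5,0,1,7,7](2) P2=[2,4,3,4,0,6](1)
Move 4: P2 pit3 -> P1=[5,5,0,1,7,7](2) P2=[2,4,3,0,1,7](2)
Move 5: P1 pit5 -> P1=[5,5,0,1,7,0](3) P2=[3,5,4,1,2,8](2)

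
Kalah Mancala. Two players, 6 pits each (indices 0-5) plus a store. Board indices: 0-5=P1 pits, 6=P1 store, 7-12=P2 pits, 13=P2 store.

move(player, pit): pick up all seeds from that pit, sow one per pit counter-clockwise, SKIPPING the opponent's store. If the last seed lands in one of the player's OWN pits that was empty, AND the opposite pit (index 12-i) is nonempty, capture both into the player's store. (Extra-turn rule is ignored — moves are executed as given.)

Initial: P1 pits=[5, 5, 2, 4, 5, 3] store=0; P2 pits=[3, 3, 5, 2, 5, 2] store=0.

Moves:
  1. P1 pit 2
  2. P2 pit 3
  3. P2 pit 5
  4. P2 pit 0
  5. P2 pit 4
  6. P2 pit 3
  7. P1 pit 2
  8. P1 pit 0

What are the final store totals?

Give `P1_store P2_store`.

Move 1: P1 pit2 -> P1=[5,5,0,5,6,3](0) P2=[3,3,5,2,5,2](0)
Move 2: P2 pit3 -> P1=[5,5,0,5,6,3](0) P2=[3,3,5,0,6,3](0)
Move 3: P2 pit5 -> P1=[6,6,0,5,6,3](0) P2=[3,3,5,0,6,0](1)
Move 4: P2 pit0 -> P1=[6,6,0,5,6,3](0) P2=[0,4,6,1,6,0](1)
Move 5: P2 pit4 -> P1=[7,7,1,6,6,3](0) P2=[0,4,6,1,0,1](2)
Move 6: P2 pit3 -> P1=[7,0,1,6,6,3](0) P2=[0,4,6,0,0,1](10)
Move 7: P1 pit2 -> P1=[7,0,0,7,6,3](0) P2=[0,4,6,0,0,1](10)
Move 8: P1 pit0 -> P1=[0,1,1,8,7,4](1) P2=[1,4,6,0,0,1](10)

Answer: 1 10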